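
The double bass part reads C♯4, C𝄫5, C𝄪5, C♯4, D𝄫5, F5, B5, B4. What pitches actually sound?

C#3 Cbb4 C##4 C#3 Dbb4 F4 B4 B3

Written C4 on the double bass sounds as C3, a perfect octave lower; apply that shift to every note.
C#4 gives C#3
Cbb5 gives Cbb4
C##5 gives C##4
C#4 gives C#3
Dbb5 gives Dbb4
F5 gives F4
B5 gives B4
B4 gives B3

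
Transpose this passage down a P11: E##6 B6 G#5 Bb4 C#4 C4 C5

E##6 down a perfect eleventh is B##4.
B6: an eleventh down reaches F, and 17 semitones makes it F#5.
G#5 down a perfect eleventh is D#4.
A perfect eleventh down from Bb4 gives F3.
A perfect eleventh down from C#4 gives G#2.
C4 down a perfect eleventh is G2.
A perfect eleventh down from C5 gives G3.

B##4 F#5 D#4 F3 G#2 G2 G3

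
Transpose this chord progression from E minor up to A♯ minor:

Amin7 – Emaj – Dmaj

E minor up to A♯ minor is an augmented fourth; each chord root moves by that interval while the quality stays the same.
Amin7: root A up an augmented fourth → D#, giving D#min7.
Emaj: root E up an augmented fourth → A#, giving A#maj.
Dmaj: root D up an augmented fourth → G#, giving G#maj.

D#min7 A#maj G#maj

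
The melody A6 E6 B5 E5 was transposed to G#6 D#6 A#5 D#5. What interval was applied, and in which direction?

From A6 to G#6 is 2 letter names — a second of some quality.
G#6 to A6 is 1 semitone, which makes it a minor second; the second version is lower, so the direction is down.
Checking another pair — E5 → D#5 — gives the same interval.

down a minor second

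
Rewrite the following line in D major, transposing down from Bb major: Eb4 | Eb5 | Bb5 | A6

Bb major to D major down is a minor sixth, so every note moves down by that interval.
Eb4 → G3
Eb5 → G4
Bb5 → D5
A6 → C#6

G3 G4 D5 C#6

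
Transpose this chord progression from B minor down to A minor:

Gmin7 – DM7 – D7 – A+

B minor down to A minor is a major second; each chord root moves by that interval while the quality stays the same.
Gmin7: root G down a major second → F, giving Fmin7.
DM7: root D down a major second → C, giving CM7.
D7: root D down a major second → C, giving C7.
A+: root A down a major second → G, giving G+.

Fmin7 CM7 C7 G+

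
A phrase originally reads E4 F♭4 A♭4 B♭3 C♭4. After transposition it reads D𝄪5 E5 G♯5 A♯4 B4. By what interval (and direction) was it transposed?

up an augmented seventh

Take the first pair: E4 → D##5. E to D spans 7 letter names, so the interval is some kind of seventh.
E4 to D##5 is 12 semitones, which makes it an augmented seventh; the second version is higher, so the direction is up.
Checking another pair — Cb4 → B4 — gives the same interval.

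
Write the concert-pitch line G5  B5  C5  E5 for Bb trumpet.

Written C4 sounds as Bb3 on the Bb trumpet, so concert pitches are written a major second up.
G5 gives A5
B5 gives C#6
C5 gives D5
E5 gives F#5

A5 C#6 D5 F#5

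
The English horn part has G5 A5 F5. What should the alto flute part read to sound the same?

F5 G5 Eb5

First find concert pitch: the English horn sounds a perfect fifth below written, so G5 A5 F5 sounds C5 D5 Bb4.
Then write for alto flute: it sounds a perfect fourth below written, so the part must be a perfect fourth above concert.
C5 → F5
D5 → G5
Bb4 → Eb5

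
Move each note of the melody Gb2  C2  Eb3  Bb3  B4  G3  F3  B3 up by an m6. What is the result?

Gb2 -> Ebb3
C2 -> Ab2
Eb3 -> Cb4
Bb3 -> Gb4
B4 -> G5
G3 -> Eb4
F3 -> Db4
B3 -> G4

Ebb3 Ab2 Cb4 Gb4 G5 Eb4 Db4 G4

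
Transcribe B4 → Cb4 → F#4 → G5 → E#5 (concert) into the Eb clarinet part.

Written C4 sounds as Eb4 on the Eb clarinet, so concert pitches are written a minor third down.
B4 -> G#4
Cb4 -> Ab3
F#4 -> D#4
G5 -> E5
E#5 -> C##5

G#4 Ab3 D#4 E5 C##5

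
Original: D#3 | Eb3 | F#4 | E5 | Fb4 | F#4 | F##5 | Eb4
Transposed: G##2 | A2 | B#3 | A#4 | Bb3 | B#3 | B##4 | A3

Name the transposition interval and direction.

down a diminished fifth

From D#3 to G##2 is 5 letter names — a fifth of some quality.
G##2 to D#3 is 6 semitones, which makes it a diminished fifth; the second version is lower, so the direction is down.
Checking another pair — Eb4 → A3 — gives the same interval.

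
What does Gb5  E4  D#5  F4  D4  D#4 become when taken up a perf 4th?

Gb5 up a perfect fourth is Cb6.
E4 up a perfect fourth is A4.
D#5: a fourth up reaches G, and 5 semitones makes it G#5.
A perfect fourth up from F4 gives Bb4.
A perfect fourth up from D4 gives G4.
D#4 up a perfect fourth is G#4.

Cb6 A4 G#5 Bb4 G4 G#4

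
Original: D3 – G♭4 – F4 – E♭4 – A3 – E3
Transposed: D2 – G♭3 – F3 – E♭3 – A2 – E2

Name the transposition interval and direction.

down a perfect octave

From D3 to D2 is 8 letter names — an octave of some quality.
D2 to D3 is 12 semitones, which makes it a perfect octave; the second version is lower, so the direction is down.
Checking another pair — E3 → E2 — gives the same interval.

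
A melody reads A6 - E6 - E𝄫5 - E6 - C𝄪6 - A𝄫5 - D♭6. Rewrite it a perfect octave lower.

A perfect octave down from A6 gives A5.
A perfect octave down from E6 gives E5.
A perfect octave down from Ebb5 gives Ebb4.
A perfect octave down from E6 gives E5.
C##6 down a perfect octave is C##5.
Abb5 down a perfect octave is Abb4.
Db6: an octave down reaches D, and 12 semitones makes it Db5.

A5 E5 Ebb4 E5 C##5 Abb4 Db5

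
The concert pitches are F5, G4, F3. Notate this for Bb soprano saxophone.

G5 A4 G3

The Bb soprano saxophone sounds a major second below written, so the written part must be a major second above concert — transpose each note up.
F5 → G5
G4 → A4
F3 → G3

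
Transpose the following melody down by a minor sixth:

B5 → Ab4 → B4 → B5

B5 becomes D#5
Ab4 becomes C4
B4 becomes D#4
B5 becomes D#5

D#5 C4 D#4 D#5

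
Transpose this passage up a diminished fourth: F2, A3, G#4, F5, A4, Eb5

F2 up a diminished fourth is Bbb2.
A3 up a diminished fourth is Db4.
G#4: a fourth up reaches C, and 4 semitones makes it C5.
F5: a fourth up reaches B, and 4 semitones makes it Bbb5.
A4: a fourth up reaches D, and 4 semitones makes it Db5.
A diminished fourth up from Eb5 gives Abb5.

Bbb2 Db4 C5 Bbb5 Db5 Abb5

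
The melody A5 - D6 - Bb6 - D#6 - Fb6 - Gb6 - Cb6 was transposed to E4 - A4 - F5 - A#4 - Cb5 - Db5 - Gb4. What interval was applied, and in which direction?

From A5 to E4 is 11 letter names — an eleventh of some quality.
E4 to A5 is 17 semitones, which makes it a perfect eleventh; the second version is lower, so the direction is down.
Checking another pair — Cb6 → Gb4 — gives the same interval.

down a perfect eleventh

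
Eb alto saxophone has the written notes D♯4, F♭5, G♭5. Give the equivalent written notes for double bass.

F#4 Abb5 Bbb5

First find concert pitch: the Eb alto saxophone sounds a major sixth below written, so D♯4 F♭5 G♭5 sounds F#3 Abb4 Bbb4.
Then write for double bass: it sounds a perfect octave below written, so the part must be a perfect octave above concert.
F#3 → F#4
Abb4 → Abb5
Bbb4 → Bbb5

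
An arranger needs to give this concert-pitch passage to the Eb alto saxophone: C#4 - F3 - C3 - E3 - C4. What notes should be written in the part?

A#4 D4 A3 C#4 A4

The Eb alto saxophone sounds a major sixth below written, so the written part must be a major sixth above concert — transpose each note up.
C#4 becomes A#4
F3 becomes D4
C3 becomes A3
E3 becomes C#4
C4 becomes A4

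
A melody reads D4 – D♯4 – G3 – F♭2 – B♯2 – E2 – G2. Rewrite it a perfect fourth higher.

A perfect fourth up from D4 gives G4.
D#4 up a perfect fourth is G#4.
G3 up a perfect fourth is C4.
Fb2 up a perfect fourth is Bbb2.
B#2 up a perfect fourth is E#3.
E2: a fourth up reaches A, and 5 semitones makes it A2.
G2 up a perfect fourth is C3.

G4 G#4 C4 Bbb2 E#3 A2 C3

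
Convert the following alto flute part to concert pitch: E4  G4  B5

Written C4 on the alto flute sounds as G3, a perfect fourth lower; apply that shift to every note.
E4 → B3
G4 → D4
B5 → F#5

B3 D4 F#5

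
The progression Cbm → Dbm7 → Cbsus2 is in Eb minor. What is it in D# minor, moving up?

Eb minor up to D# minor is an augmented seventh; each chord root moves by that interval while the quality stays the same.
Cbm: root Cb up an augmented seventh → B, giving Bm.
Dbm7: root Db up an augmented seventh → C#, giving C#m7.
Cbsus2: root Cb up an augmented seventh → B, giving Bsus2.

Bm C#m7 Bsus2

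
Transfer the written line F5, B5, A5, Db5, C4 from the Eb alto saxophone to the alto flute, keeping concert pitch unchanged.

First find concert pitch: the Eb alto saxophone sounds a major sixth below written, so F5 B5 A5 Db5 C4 sounds Ab4 D5 C5 Fb4 Eb3.
Then write for alto flute: it sounds a perfect fourth below written, so the part must be a perfect fourth above concert.
Ab4 → Db5
D5 → G5
C5 → F5
Fb4 → Bbb4
Eb3 → Ab3

Db5 G5 F5 Bbb4 Ab3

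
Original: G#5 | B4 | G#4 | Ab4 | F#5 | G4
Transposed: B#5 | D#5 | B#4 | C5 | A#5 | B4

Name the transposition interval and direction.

up a major third

Take the first pair: G#5 → B#5. G to B spans 3 letter names, so the interval is some kind of third.
G#5 to B#5 is 4 semitones, which makes it a major third; the second version is higher, so the direction is up.
Checking another pair — G4 → B4 — gives the same interval.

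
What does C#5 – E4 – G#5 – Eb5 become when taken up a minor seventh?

B5 D5 F#6 Db6

C#5 up a minor seventh is B5.
E4: a seventh up reaches D, and 10 semitones makes it D5.
A minor seventh up from G#5 gives F#6.
Eb5 up a minor seventh is Db6.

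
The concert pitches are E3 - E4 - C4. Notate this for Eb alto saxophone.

C#4 C#5 A4

The Eb alto saxophone sounds a major sixth below written, so the written part must be a major sixth above concert — transpose each note up.
E3 to C#4
E4 to C#5
C4 to A4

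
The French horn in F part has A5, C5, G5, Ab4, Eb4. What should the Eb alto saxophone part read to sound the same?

B5 D5 A5 Bb4 F4

First find concert pitch: the French horn in F sounds a perfect fifth below written, so A5 C5 G5 Ab4 Eb4 sounds D5 F4 C5 Db4 Ab3.
Then write for Eb alto saxophone: it sounds a major sixth below written, so the part must be a major sixth above concert.
D5 → B5
F4 → D5
C5 → A5
Db4 → Bb4
Ab3 → F4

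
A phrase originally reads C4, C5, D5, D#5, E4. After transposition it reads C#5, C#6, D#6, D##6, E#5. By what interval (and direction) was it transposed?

Take the first pair: C4 → C#5. C to C spans 8 letter names, so the interval is some kind of octave.
C4 to C#5 is 13 semitones, which makes it an augmented octave; the second version is higher, so the direction is up.
Checking another pair — E4 → E#5 — gives the same interval.

up an augmented octave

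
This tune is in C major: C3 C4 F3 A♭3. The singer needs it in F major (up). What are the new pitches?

F3 F4 Bb3 Db4

From C up to F is a perfect fourth; apply that to each pitch.
C3 -> F3
C4 -> F4
F3 -> Bb3
Ab3 -> Db4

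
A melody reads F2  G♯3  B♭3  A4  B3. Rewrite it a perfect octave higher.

F3 G#4 Bb4 A5 B4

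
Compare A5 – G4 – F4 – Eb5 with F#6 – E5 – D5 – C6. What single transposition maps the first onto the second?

From A5 to F#6 is 6 letter names — a sixth of some quality.
A5 to F#6 is 9 semitones, which makes it a major sixth; the second version is higher, so the direction is up.
Checking another pair — Eb5 → C6 — gives the same interval.

up a major sixth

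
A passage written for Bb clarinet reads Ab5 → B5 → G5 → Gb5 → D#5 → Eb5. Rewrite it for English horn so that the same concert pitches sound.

Db6 E6 C6 Cb6 G#5 Ab5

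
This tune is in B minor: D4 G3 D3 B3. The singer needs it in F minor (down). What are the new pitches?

From B down to F is an augmented fourth; apply that to each pitch.
D4 to Ab3
G3 to Db3
D3 to Ab2
B3 to F3

Ab3 Db3 Ab2 F3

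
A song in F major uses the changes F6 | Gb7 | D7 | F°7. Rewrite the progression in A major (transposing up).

F major up to A major is a major third; each chord root moves by that interval while the quality stays the same.
F6: root F up a major third → A, giving A6.
Gb7: root Gb up a major third → Bb, giving Bb7.
D7: root D up a major third → F#, giving F#7.
F°7: root F up a major third → A, giving A°7.

A6 Bb7 F#7 A°7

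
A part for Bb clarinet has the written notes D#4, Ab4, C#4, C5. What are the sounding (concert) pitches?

C#4 Gb4 B3 Bb4

The Bb clarinet sounds a major second below written, so transpose each written note down a major second.
D#4 -> C#4
Ab4 -> Gb4
C#4 -> B3
C5 -> Bb4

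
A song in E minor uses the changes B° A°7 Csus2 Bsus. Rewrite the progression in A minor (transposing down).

E° D°7 Fsus2 Esus

E minor down to A minor is a perfect fifth; each chord root moves by that interval while the quality stays the same.
B°: root B down a perfect fifth → E, giving E°.
A°7: root A down a perfect fifth → D, giving D°7.
Csus2: root C down a perfect fifth → F, giving Fsus2.
Bsus: root B down a perfect fifth → E, giving Esus.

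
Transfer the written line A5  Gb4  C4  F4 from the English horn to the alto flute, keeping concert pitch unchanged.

G5 Fb4 Bb3 Eb4

First find concert pitch: the English horn sounds a perfect fifth below written, so A5 Gb4 C4 F4 sounds D5 Cb4 F3 Bb3.
Then write for alto flute: it sounds a perfect fourth below written, so the part must be a perfect fourth above concert.
D5 → G5
Cb4 → Fb4
F3 → Bb3
Bb3 → Eb4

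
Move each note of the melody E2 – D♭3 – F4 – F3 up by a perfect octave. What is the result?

A perfect octave up from E2 gives E3.
Db3 up a perfect octave is Db4.
F4 up a perfect octave is F5.
F3 up a perfect octave is F4.

E3 Db4 F5 F4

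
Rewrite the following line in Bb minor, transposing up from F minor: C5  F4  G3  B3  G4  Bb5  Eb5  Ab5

F minor to Bb minor up is a perfect fourth, so every note moves up by that interval.
C5 becomes F5
F4 becomes Bb4
G3 becomes C4
B3 becomes E4
G4 becomes C5
Bb5 becomes Eb6
Eb5 becomes Ab5
Ab5 becomes Db6

F5 Bb4 C4 E4 C5 Eb6 Ab5 Db6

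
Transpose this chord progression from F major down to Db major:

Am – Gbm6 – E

Fm Ebbm6 C

F major down to Db major is a major third; each chord root moves by that interval while the quality stays the same.
Am: root A down a major third → F, giving Fm.
Gbm6: root Gb down a major third → Ebb, giving Ebbm6.
E: root E down a major third → C, giving C.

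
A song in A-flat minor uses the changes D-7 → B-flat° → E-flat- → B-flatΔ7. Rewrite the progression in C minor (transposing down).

F#-7 D° G- DΔ7

A-flat minor down to C minor is a minor sixth; each chord root moves by that interval while the quality stays the same.
D-7: root D down a minor sixth → F#, giving F#-7.
B-flat°: root B-flat down a minor sixth → D, giving D°.
E-flat-: root E-flat down a minor sixth → G, giving G-.
B-flatΔ7: root B-flat down a minor sixth → D, giving DΔ7.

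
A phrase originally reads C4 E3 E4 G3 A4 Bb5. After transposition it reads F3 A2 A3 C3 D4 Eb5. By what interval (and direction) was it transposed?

Take the first pair: C4 → F3. C to F spans 5 letter names, so the interval is some kind of fifth.
F3 to C4 is 7 semitones, which makes it a perfect fifth; the second version is lower, so the direction is down.
Checking another pair — Bb5 → Eb5 — gives the same interval.

down a perfect fifth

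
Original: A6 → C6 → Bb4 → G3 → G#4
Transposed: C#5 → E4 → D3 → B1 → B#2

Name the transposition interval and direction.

Take the first pair: A6 → C#5. A to C spans 13 letter names, so the interval is some kind of thirteenth.
C#5 to A6 is 20 semitones, which makes it a minor thirteenth; the second version is lower, so the direction is down.
Checking another pair — G#4 → B#2 — gives the same interval.

down a minor thirteenth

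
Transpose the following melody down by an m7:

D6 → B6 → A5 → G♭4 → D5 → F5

E5 C#6 B4 Ab3 E4 G4

D6 -> E5
B6 -> C#6
A5 -> B4
Gb4 -> Ab3
D5 -> E4
F5 -> G4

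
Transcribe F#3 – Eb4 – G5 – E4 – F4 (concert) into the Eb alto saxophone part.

Written C4 sounds as Eb3 on the Eb alto saxophone, so concert pitches are written a major sixth up.
F#3 gives D#4
Eb4 gives C5
G5 gives E6
E4 gives C#5
F4 gives D5

D#4 C5 E6 C#5 D5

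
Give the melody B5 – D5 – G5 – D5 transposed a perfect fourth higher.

E6 G5 C6 G5

B5 to E6
D5 to G5
G5 to C6
D5 to G5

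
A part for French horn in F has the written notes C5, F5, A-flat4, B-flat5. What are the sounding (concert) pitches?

F4 Bb4 Db4 Eb5

The French horn in F sounds a perfect fifth below written, so transpose each written note down a perfect fifth.
C5 becomes F4
F5 becomes Bb4
Ab4 becomes Db4
Bb5 becomes Eb5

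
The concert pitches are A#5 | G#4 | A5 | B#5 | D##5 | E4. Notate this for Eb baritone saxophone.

F##7 E#6 F#7 G##7 B##6 C#6

The Eb baritone saxophone sounds a major thirteenth below written, so the written part must be a major thirteenth above concert — transpose each note up.
A#5 gives F##7
G#4 gives E#6
A5 gives F#7
B#5 gives G##7
D##5 gives B##6
E4 gives C#6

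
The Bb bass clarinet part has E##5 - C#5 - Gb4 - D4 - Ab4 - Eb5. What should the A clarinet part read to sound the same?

F##4 D4 Abb3 Eb3 Bbb3 Fb4

First find concert pitch: the Bb bass clarinet sounds a major ninth below written, so E##5 C#5 Gb4 D4 Ab4 Eb5 sounds D##4 B3 Fb3 C3 Gb3 Db4.
Then write for A clarinet: it sounds a minor third below written, so the part must be a minor third above concert.
D##4 → F##4
B3 → D4
Fb3 → Abb3
C3 → Eb3
Gb3 → Bbb3
Db4 → Fb4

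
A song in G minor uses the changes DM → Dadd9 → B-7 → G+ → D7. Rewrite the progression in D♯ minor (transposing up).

G minor up to D♯ minor is an augmented fifth; each chord root moves by that interval while the quality stays the same.
DM: root D up an augmented fifth → A#, giving A#M.
Dadd9: root D up an augmented fifth → A#, giving A#add9.
B-7: root B up an augmented fifth → F##, giving F##-7.
G+: root G up an augmented fifth → D#, giving D#+.
D7: root D up an augmented fifth → A#, giving A#7.

A#M A#add9 F##-7 D#+ A#7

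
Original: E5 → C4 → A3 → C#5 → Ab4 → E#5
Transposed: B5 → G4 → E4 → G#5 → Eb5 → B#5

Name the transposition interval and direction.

up a perfect fifth

From E5 to B5 is 5 letter names — a fifth of some quality.
E5 to B5 is 7 semitones, which makes it a perfect fifth; the second version is higher, so the direction is up.
Checking another pair — E#5 → B#5 — gives the same interval.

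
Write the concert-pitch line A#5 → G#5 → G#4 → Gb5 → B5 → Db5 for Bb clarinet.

B#5 A#5 A#4 Ab5 C#6 Eb5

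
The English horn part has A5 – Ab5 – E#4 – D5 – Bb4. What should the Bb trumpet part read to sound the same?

First find concert pitch: the English horn sounds a perfect fifth below written, so A5 Ab5 E#4 D5 Bb4 sounds D5 Db5 A#3 G4 Eb4.
Then write for Bb trumpet: it sounds a major second below written, so the part must be a major second above concert.
D5 → E5
Db5 → Eb5
A#3 → B#3
G4 → A4
Eb4 → F4

E5 Eb5 B#3 A4 F4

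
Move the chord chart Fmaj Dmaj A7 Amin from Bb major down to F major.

Bb major down to F major is a perfect fourth; each chord root moves by that interval while the quality stays the same.
Fmaj: root F down a perfect fourth → C, giving Cmaj.
Dmaj: root D down a perfect fourth → A, giving Amaj.
A7: root A down a perfect fourth → E, giving E7.
Amin: root A down a perfect fourth → E, giving Emin.

Cmaj Amaj E7 Emin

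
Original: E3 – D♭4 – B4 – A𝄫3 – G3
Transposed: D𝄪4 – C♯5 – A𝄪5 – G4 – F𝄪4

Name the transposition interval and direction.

up an augmented seventh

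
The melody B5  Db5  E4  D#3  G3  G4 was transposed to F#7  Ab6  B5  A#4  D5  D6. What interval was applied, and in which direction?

up a perfect twelfth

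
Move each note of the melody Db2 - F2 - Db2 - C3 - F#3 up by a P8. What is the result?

Db2: an octave up reaches D, and 12 semitones makes it Db3.
F2 up a perfect octave is F3.
Db2 up a perfect octave is Db3.
C3 up a perfect octave is C4.
F#3 up a perfect octave is F#4.

Db3 F3 Db3 C4 F#4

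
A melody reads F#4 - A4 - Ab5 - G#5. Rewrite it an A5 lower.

Bb3 Db4 Dbb5 C5

F#4 gives Bb3
A4 gives Db4
Ab5 gives Dbb5
G#5 gives C5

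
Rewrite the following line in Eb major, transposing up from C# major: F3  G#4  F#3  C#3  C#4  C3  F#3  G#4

C# major to Eb major up is a diminished third, so every note moves up by that interval.
F3 gives Abb3
G#4 gives Bb4
F#3 gives Ab3
C#3 gives Eb3
C#4 gives Eb4
C3 gives Ebb3
F#3 gives Ab3
G#4 gives Bb4

Abb3 Bb4 Ab3 Eb3 Eb4 Ebb3 Ab3 Bb4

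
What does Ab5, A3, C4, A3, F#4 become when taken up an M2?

Ab5 → Bb5
A3 → B3
C4 → D4
A3 → B3
F#4 → G#4

Bb5 B3 D4 B3 G#4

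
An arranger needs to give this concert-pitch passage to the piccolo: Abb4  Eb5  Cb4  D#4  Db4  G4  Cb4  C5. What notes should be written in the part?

Abb3 Eb4 Cb3 D#3 Db3 G3 Cb3 C4

The piccolo sounds a perfect octave above written, so the written part must be a perfect octave below concert — transpose each note down.
Abb4 → Abb3
Eb5 → Eb4
Cb4 → Cb3
D#4 → D#3
Db4 → Db3
G4 → G3
Cb4 → Cb3
C5 → C4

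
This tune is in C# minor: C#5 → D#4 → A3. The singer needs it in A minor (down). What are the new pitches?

A4 B3 F3

C# minor to A minor down is a major third, so every note moves down by that interval.
C#5 becomes A4
D#4 becomes B3
A3 becomes F3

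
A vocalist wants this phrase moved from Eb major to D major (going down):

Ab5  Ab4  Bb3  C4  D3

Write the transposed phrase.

From Eb down to D is a minor second; apply that to each pitch.
Ab5 to G5
Ab4 to G4
Bb3 to A3
C4 to B3
D3 to C#3

G5 G4 A3 B3 C#3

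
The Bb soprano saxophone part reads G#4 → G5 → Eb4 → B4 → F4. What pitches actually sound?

F#4 F5 Db4 A4 Eb4

The Bb soprano saxophone sounds a major second below written, so transpose each written note down a major second.
G#4 to F#4
G5 to F5
Eb4 to Db4
B4 to A4
F4 to Eb4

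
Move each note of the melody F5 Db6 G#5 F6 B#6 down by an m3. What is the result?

D5 Bb5 E#5 D6 G##6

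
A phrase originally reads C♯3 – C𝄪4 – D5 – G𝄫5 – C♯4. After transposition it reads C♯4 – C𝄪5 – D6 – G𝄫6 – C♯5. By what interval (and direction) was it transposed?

From C#3 to C#4 is 8 letter names — an octave of some quality.
C#3 to C#4 is 12 semitones, which makes it a perfect octave; the second version is higher, so the direction is up.
Checking another pair — C#4 → C#5 — gives the same interval.

up a perfect octave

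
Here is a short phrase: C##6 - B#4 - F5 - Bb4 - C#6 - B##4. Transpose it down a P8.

C##6: an octave down reaches C, and 12 semitones makes it C##5.
B#4 down a perfect octave is B#3.
F5 down a perfect octave is F4.
Bb4 down a perfect octave is Bb3.
A perfect octave down from C#6 gives C#5.
B##4: an octave down reaches B, and 12 semitones makes it B##3.

C##5 B#3 F4 Bb3 C#5 B##3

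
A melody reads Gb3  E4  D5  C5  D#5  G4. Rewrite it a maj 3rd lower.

Ebb3 C4 Bb4 Ab4 B4 Eb4

A major third down from Gb3 gives Ebb3.
E4 down a major third is C4.
D5 down a major third is Bb4.
C5 down a major third is Ab4.
D#5 down a major third is B4.
G4: a third down reaches E, and 4 semitones makes it Eb4.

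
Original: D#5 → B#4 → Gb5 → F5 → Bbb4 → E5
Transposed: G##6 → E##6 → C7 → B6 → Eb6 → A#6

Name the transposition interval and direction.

Take the first pair: D#5 → G##6. D to G spans 11 letter names, so the interval is some kind of eleventh.
D#5 to G##6 is 18 semitones, which makes it an augmented eleventh; the second version is higher, so the direction is up.
Checking another pair — E5 → A#6 — gives the same interval.

up an augmented eleventh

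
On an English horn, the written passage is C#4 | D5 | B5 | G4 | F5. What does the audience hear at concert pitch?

F#3 G4 E5 C4 Bb4

Written C4 on the English horn sounds as F3, a perfect fifth lower; apply that shift to every note.
C#4 -> F#3
D5 -> G4
B5 -> E5
G4 -> C4
F5 -> Bb4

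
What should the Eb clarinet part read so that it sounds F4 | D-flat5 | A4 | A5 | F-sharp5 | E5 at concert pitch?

The Eb clarinet sounds a minor third above written, so the written part must be a minor third below concert — transpose each note down.
F4 becomes D4
Db5 becomes Bb4
A4 becomes F#4
A5 becomes F#5
F#5 becomes D#5
E5 becomes C#5

D4 Bb4 F#4 F#5 D#5 C#5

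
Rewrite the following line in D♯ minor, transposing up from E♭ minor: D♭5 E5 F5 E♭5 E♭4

C#6 D##6 E#6 D#6 D#5

From E♭ up to D♯ is an augmented seventh; apply that to each pitch.
Db5 → C#6
E5 → D##6
F5 → E#6
Eb5 → D#6
Eb4 → D#5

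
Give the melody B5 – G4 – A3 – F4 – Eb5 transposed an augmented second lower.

B5 down an augmented second is Ab5.
G4: a second down reaches F, and 3 semitones makes it Fb4.
A3 down an augmented second is Gb3.
An augmented second down from F4 gives Ebb4.
Eb5: a second down reaches D, and 3 semitones makes it Dbb5.

Ab5 Fb4 Gb3 Ebb4 Dbb5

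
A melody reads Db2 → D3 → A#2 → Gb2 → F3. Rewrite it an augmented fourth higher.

Db2 -> G2
D3 -> G#3
A#2 -> D##3
Gb2 -> C3
F3 -> B3

G2 G#3 D##3 C3 B3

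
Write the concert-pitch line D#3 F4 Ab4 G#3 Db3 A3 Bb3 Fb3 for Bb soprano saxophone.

Written C4 sounds as Bb3 on the Bb soprano saxophone, so concert pitches are written a major second up.
D#3 -> E#3
F4 -> G4
Ab4 -> Bb4
G#3 -> A#3
Db3 -> Eb3
A3 -> B3
Bb3 -> C4
Fb3 -> Gb3

E#3 G4 Bb4 A#3 Eb3 B3 C4 Gb3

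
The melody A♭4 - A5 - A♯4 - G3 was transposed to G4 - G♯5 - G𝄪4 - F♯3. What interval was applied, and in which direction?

down a minor second

Take the first pair: Ab4 → G4. A to G spans 2 letter names, so the interval is some kind of second.
G4 to Ab4 is 1 semitone, which makes it a minor second; the second version is lower, so the direction is down.
Checking another pair — G3 → F#3 — gives the same interval.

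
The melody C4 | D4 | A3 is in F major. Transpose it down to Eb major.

Bb3 C4 G3

F major to Eb major down is a major second, so every note moves down by that interval.
C4 gives Bb3
D4 gives C4
A3 gives G3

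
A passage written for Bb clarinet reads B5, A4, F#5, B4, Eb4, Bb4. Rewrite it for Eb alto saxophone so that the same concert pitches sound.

First find concert pitch: the Bb clarinet sounds a major second below written, so B5 A4 F#5 B4 Eb4 Bb4 sounds A5 G4 E5 A4 Db4 Ab4.
Then write for Eb alto saxophone: it sounds a major sixth below written, so the part must be a major sixth above concert.
A5 → F#6
G4 → E5
E5 → C#6
A4 → F#5
Db4 → Bb4
Ab4 → F5

F#6 E5 C#6 F#5 Bb4 F5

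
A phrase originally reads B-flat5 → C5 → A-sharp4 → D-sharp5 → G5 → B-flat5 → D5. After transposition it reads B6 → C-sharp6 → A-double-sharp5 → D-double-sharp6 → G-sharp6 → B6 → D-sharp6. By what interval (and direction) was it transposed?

From Bb5 to B6 is 8 letter names — an octave of some quality.
Bb5 to B6 is 13 semitones, which makes it an augmented octave; the second version is higher, so the direction is up.
Checking another pair — D5 → D#6 — gives the same interval.

up an augmented octave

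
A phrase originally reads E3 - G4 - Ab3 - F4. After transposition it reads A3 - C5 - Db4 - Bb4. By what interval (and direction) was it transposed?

up a perfect fourth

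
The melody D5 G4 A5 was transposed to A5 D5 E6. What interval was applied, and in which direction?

Take the first pair: D5 → A5. D to A spans 5 letter names, so the interval is some kind of fifth.
D5 to A5 is 7 semitones, which makes it a perfect fifth; the second version is higher, so the direction is up.
Checking another pair — A5 → E6 — gives the same interval.

up a perfect fifth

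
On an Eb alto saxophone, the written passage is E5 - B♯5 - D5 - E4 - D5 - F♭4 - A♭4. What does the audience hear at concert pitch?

G4 D#5 F4 G3 F4 Abb3 Cb4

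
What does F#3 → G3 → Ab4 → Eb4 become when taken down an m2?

E#3 F#3 G4 D4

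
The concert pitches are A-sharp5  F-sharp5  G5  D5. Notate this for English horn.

E#6 C#6 D6 A5

Written C4 sounds as F3 on the English horn, so concert pitches are written a perfect fifth up.
A#5 gives E#6
F#5 gives C#6
G5 gives D6
D5 gives A5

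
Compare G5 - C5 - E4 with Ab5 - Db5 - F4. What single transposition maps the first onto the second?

up a minor second

Take the first pair: G5 → Ab5. G to A spans 2 letter names, so the interval is some kind of second.
G5 to Ab5 is 1 semitone, which makes it a minor second; the second version is higher, so the direction is up.
Checking another pair — E4 → F4 — gives the same interval.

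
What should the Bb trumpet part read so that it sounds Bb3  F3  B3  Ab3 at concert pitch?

C4 G3 C#4 Bb3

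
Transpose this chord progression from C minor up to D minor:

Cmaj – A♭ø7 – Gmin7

C minor up to D minor is a major second; each chord root moves by that interval while the quality stays the same.
Cmaj: root C up a major second → D, giving Dmaj.
A♭ø7: root A♭ up a major second → Bb, giving Bbø7.
Gmin7: root G up a major second → A, giving Amin7.

Dmaj Bbø7 Amin7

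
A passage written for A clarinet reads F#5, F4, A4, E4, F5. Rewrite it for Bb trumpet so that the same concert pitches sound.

E#5 E4 G#4 D#4 E5

First find concert pitch: the A clarinet sounds a minor third below written, so F#5 F4 A4 E4 F5 sounds D#5 D4 F#4 C#4 D5.
Then write for Bb trumpet: it sounds a major second below written, so the part must be a major second above concert.
D#5 → E#5
D4 → E4
F#4 → G#4
C#4 → D#4
D5 → E5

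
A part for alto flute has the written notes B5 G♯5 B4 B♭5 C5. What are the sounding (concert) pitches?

F#5 D#5 F#4 F5 G4

The alto flute sounds a perfect fourth below written, so transpose each written note down a perfect fourth.
B5 becomes F#5
G#5 becomes D#5
B4 becomes F#4
Bb5 becomes F5
C5 becomes G4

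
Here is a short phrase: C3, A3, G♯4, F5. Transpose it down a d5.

A diminished fifth down from C3 gives F#2.
A diminished fifth down from A3 gives D#3.
G#4: a fifth down reaches C, and 6 semitones makes it C##4.
F5 down a diminished fifth is B4.

F#2 D#3 C##4 B4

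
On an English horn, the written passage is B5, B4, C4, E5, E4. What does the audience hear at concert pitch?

Written C4 on the English horn sounds as F3, a perfect fifth lower; apply that shift to every note.
B5 -> E5
B4 -> E4
C4 -> F3
E5 -> A4
E4 -> A3

E5 E4 F3 A4 A3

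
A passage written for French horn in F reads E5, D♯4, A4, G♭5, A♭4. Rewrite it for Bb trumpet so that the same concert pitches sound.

First find concert pitch: the French horn in F sounds a perfect fifth below written, so E5 D♯4 A4 G♭5 A♭4 sounds A4 G#3 D4 Cb5 Db4.
Then write for Bb trumpet: it sounds a major second below written, so the part must be a major second above concert.
A4 → B4
G#3 → A#3
D4 → E4
Cb5 → Db5
Db4 → Eb4

B4 A#3 E4 Db5 Eb4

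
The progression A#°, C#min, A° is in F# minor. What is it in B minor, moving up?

D#° F#min D°

F# minor up to B minor is a perfect fourth; each chord root moves by that interval while the quality stays the same.
A#°: root A# up a perfect fourth → D#, giving D#°.
C#min: root C# up a perfect fourth → F#, giving F#min.
A°: root A up a perfect fourth → D, giving D°.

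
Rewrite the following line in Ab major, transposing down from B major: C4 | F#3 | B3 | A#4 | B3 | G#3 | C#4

Bbb3 Eb3 Ab3 G4 Ab3 F3 Bb3

B major to Ab major down is an augmented second, so every note moves down by that interval.
C4 -> Bbb3
F#3 -> Eb3
B3 -> Ab3
A#4 -> G4
B3 -> Ab3
G#3 -> F3
C#4 -> Bb3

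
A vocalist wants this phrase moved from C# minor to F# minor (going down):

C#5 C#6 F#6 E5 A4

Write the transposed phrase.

C# minor to F# minor down is a perfect fifth, so every note moves down by that interval.
C#5 -> F#4
C#6 -> F#5
F#6 -> B5
E5 -> A4
A4 -> D4

F#4 F#5 B5 A4 D4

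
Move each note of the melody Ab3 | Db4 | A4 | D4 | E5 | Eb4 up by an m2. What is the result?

Bbb3 Ebb4 Bb4 Eb4 F5 Fb4

Ab3 -> Bbb3
Db4 -> Ebb4
A4 -> Bb4
D4 -> Eb4
E5 -> F5
Eb4 -> Fb4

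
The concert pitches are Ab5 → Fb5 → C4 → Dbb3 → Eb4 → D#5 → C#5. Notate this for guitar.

The guitar sounds a perfect octave below written, so the written part must be a perfect octave above concert — transpose each note up.
Ab5 to Ab6
Fb5 to Fb6
C4 to C5
Dbb3 to Dbb4
Eb4 to Eb5
D#5 to D#6
C#5 to C#6

Ab6 Fb6 C5 Dbb4 Eb5 D#6 C#6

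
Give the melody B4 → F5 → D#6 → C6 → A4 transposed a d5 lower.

B4 becomes E#4
F5 becomes B4
D#6 becomes G##5
C6 becomes F#5
A4 becomes D#4

E#4 B4 G##5 F#5 D#4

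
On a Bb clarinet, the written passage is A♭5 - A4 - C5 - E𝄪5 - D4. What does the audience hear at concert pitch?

The Bb clarinet sounds a major second below written, so transpose each written note down a major second.
Ab5 becomes Gb5
A4 becomes G4
C5 becomes Bb4
E##5 becomes D##5
D4 becomes C4

Gb5 G4 Bb4 D##5 C4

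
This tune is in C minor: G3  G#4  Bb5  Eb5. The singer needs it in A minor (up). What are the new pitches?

From C up to A is a major sixth; apply that to each pitch.
G3 → E4
G#4 → E#5
Bb5 → G6
Eb5 → C6

E4 E#5 G6 C6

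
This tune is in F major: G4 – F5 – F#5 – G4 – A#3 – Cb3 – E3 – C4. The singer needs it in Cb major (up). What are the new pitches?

F major to Cb major up is a diminished fifth, so every note moves up by that interval.
G4 -> Db5
F5 -> Cb6
F#5 -> C6
G4 -> Db5
A#3 -> E4
Cb3 -> Gbb3
E3 -> Bb3
C4 -> Gb4

Db5 Cb6 C6 Db5 E4 Gbb3 Bb3 Gb4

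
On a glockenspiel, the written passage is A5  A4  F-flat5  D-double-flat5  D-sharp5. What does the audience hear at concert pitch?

A7 A6 Fb7 Dbb7 D#7

The glockenspiel sounds a perfect fifteenth above written, so transpose each written note up a perfect fifteenth.
A5 gives A7
A4 gives A6
Fb5 gives Fb7
Dbb5 gives Dbb7
D#5 gives D#7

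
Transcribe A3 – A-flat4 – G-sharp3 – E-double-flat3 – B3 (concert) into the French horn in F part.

E4 Eb5 D#4 Bbb3 F#4

The French horn in F sounds a perfect fifth below written, so the written part must be a perfect fifth above concert — transpose each note up.
A3 to E4
Ab4 to Eb5
G#3 to D#4
Ebb3 to Bbb3
B3 to F#4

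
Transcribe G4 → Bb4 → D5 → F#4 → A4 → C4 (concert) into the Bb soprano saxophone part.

A4 C5 E5 G#4 B4 D4

Written C4 sounds as Bb3 on the Bb soprano saxophone, so concert pitches are written a major second up.
G4 to A4
Bb4 to C5
D5 to E5
F#4 to G#4
A4 to B4
C4 to D4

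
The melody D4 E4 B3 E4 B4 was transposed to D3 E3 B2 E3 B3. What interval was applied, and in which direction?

down a perfect octave

Take the first pair: D4 → D3. D to D spans 8 letter names, so the interval is some kind of octave.
D3 to D4 is 12 semitones, which makes it a perfect octave; the second version is lower, so the direction is down.
Checking another pair — B4 → B3 — gives the same interval.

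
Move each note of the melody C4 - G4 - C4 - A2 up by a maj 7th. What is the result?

A major seventh up from C4 gives B4.
G4: a seventh up reaches F, and 11 semitones makes it F#5.
A major seventh up from C4 gives B4.
A2 up a major seventh is G#3.

B4 F#5 B4 G#3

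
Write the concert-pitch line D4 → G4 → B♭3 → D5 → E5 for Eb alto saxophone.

B4 E5 G4 B5 C#6

Written C4 sounds as Eb3 on the Eb alto saxophone, so concert pitches are written a major sixth up.
D4 -> B4
G4 -> E5
Bb3 -> G4
D5 -> B5
E5 -> C#6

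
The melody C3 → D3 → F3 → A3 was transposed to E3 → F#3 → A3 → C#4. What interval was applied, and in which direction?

up a major third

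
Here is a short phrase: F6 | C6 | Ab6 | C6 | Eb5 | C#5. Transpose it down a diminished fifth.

F6: a fifth down reaches B, and 6 semitones makes it B5.
C6 down a diminished fifth is F#5.
Ab6: a fifth down reaches D, and 6 semitones makes it D6.
C6: a fifth down reaches F, and 6 semitones makes it F#5.
Eb5 down a diminished fifth is A4.
C#5 down a diminished fifth is F##4.

B5 F#5 D6 F#5 A4 F##4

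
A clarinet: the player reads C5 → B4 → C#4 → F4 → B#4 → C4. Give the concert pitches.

A4 G#4 A#3 D4 G##4 A3

Written C4 on the A clarinet sounds as A3, a minor third lower; apply that shift to every note.
C5 to A4
B4 to G#4
C#4 to A#3
F4 to D4
B#4 to G##4
C4 to A3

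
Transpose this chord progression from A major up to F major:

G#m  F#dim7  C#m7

Em Ddim7 Am7

A major up to F major is a minor sixth; each chord root moves by that interval while the quality stays the same.
G#m: root G# up a minor sixth → E, giving Em.
F#dim7: root F# up a minor sixth → D, giving Ddim7.
C#m7: root C# up a minor sixth → A, giving Am7.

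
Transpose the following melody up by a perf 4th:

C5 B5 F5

F5 E6 Bb5

C5: a fourth up reaches F, and 5 semitones makes it F5.
A perfect fourth up from B5 gives E6.
F5: a fourth up reaches B, and 5 semitones makes it Bb5.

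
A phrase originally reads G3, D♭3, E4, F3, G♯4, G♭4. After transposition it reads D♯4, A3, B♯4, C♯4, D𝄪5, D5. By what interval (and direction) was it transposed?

up an augmented fifth

Take the first pair: G3 → D#4. G to D spans 5 letter names, so the interval is some kind of fifth.
G3 to D#4 is 8 semitones, which makes it an augmented fifth; the second version is higher, so the direction is up.
Checking another pair — Gb4 → D5 — gives the same interval.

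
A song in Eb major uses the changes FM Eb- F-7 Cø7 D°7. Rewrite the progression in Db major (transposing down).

EbM Db- Eb-7 Bbø7 C°7

Eb major down to Db major is a major second; each chord root moves by that interval while the quality stays the same.
FM: root F down a major second → Eb, giving EbM.
Eb-: root Eb down a major second → Db, giving Db-.
F-7: root F down a major second → Eb, giving Eb-7.
Cø7: root C down a major second → Bb, giving Bbø7.
D°7: root D down a major second → C, giving C°7.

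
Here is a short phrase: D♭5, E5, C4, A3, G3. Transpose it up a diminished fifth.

Db5 → Abb5
E5 → Bb5
C4 → Gb4
A3 → Eb4
G3 → Db4

Abb5 Bb5 Gb4 Eb4 Db4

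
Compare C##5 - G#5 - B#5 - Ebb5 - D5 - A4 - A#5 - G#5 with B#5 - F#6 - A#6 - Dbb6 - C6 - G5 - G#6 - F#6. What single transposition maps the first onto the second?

up a minor seventh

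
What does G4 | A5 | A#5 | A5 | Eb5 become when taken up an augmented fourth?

C#5 D#6 D##6 D#6 A5

G4 gives C#5
A5 gives D#6
A#5 gives D##6
A5 gives D#6
Eb5 gives A5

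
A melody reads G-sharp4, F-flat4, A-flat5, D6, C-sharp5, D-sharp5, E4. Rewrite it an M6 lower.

B3 Abb3 Cb5 F5 E4 F#4 G3

G#4 → B3
Fb4 → Abb3
Ab5 → Cb5
D6 → F5
C#5 → E4
D#5 → F#4
E4 → G3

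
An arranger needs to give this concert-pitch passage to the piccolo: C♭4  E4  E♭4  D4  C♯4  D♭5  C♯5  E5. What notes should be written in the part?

Written C4 sounds as C5 on the piccolo, so concert pitches are written a perfect octave down.
Cb4 to Cb3
E4 to E3
Eb4 to Eb3
D4 to D3
C#4 to C#3
Db5 to Db4
C#5 to C#4
E5 to E4

Cb3 E3 Eb3 D3 C#3 Db4 C#4 E4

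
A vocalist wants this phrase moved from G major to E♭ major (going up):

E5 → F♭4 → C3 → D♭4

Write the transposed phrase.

C6 Dbb5 Ab3 Bbb4

G major to E♭ major up is a minor sixth, so every note moves up by that interval.
E5 -> C6
Fb4 -> Dbb5
C3 -> Ab3
Db4 -> Bbb4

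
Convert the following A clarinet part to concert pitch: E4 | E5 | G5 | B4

C#4 C#5 E5 G#4

Written C4 on the A clarinet sounds as A3, a minor third lower; apply that shift to every note.
E4 gives C#4
E5 gives C#5
G5 gives E5
B4 gives G#4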